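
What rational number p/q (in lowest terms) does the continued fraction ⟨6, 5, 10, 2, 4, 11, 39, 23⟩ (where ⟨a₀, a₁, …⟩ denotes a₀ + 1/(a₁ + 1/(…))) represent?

Work from the innermost term outward:
Start with 23.
39 + 1/(23/1) = 39 + 1/23 = 898/23
11 + 1/(898/23) = 11 + 23/898 = 9901/898
4 + 1/(9901/898) = 4 + 898/9901 = 40502/9901
2 + 1/(40502/9901) = 2 + 9901/40502 = 90905/40502
10 + 1/(90905/40502) = 10 + 40502/90905 = 949552/90905
5 + 1/(949552/90905) = 5 + 90905/949552 = 4838665/949552
6 + 1/(4838665/949552) = 6 + 949552/4838665 = 29981542/4838665

29981542/4838665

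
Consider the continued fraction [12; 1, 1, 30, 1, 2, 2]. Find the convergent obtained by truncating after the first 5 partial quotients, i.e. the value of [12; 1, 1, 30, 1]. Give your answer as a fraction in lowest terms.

788/63

a_0 = 12: 12/1
a_1 = 1: 13/1
a_2 = 1: 25/2
a_3 = 30: 763/61
a_4 = 1: 788/63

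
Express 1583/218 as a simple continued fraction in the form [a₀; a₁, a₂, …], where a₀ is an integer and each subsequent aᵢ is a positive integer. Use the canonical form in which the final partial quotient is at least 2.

Repeatedly divide and take the remainder:
1583 = 7·218 + 57, so a_0 = 7
218 = 3·57 + 47, so a_1 = 3
57 = 1·47 + 10, so a_2 = 1
47 = 4·10 + 7, so a_3 = 4
10 = 1·7 + 3, so a_4 = 1
7 = 2·3 + 1, so a_5 = 2
3 = 3·1 + 0, so a_6 = 3

[7; 3, 1, 4, 1, 2, 3]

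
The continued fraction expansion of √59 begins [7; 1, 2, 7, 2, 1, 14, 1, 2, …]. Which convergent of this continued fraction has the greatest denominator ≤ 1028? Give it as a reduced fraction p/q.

7781/1013

List convergents until the denominator exceeds the bound:
a_0 = 7: 7/1  (≤ bound)
a_1 = 1: 8/1  (≤ bound)
a_2 = 2: 23/3  (≤ bound)
a_3 = 7: 169/22  (≤ bound)
a_4 = 2: 361/47  (≤ bound)
a_5 = 1: 530/69  (≤ bound)
a_6 = 14: 7781/1013  (≤ bound)
a_7 = 1: 8311/1082  (> 1028, stop)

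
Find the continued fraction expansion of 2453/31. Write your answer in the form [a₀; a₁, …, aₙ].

[79; 7, 1, 3]

2453 = 79·31 + 4, so a_0 = 79
31 = 7·4 + 3, so a_1 = 7
4 = 1·3 + 1, so a_2 = 1
3 = 3·1 + 0, so a_3 = 3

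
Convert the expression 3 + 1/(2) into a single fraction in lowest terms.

Start with 2.
3 + 1/(2/1) = 3 + 1/2 = 7/2

7/2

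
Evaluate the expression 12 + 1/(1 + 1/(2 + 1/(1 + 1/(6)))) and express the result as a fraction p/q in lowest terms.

344/27

Start with 6.
1 + 1/(6/1) = 1 + 1/6 = 7/6
2 + 1/(7/6) = 2 + 6/7 = 20/7
1 + 1/(20/7) = 1 + 7/20 = 27/20
12 + 1/(27/20) = 12 + 20/27 = 344/27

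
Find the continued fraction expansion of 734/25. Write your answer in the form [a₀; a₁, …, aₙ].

734 ÷ 25 → quotient 29, remainder 9
25 ÷ 9 → quotient 2, remainder 7
9 ÷ 7 → quotient 1, remainder 2
7 ÷ 2 → quotient 3, remainder 1
2 ÷ 1 → quotient 2, remainder 0

[29; 2, 1, 3, 2]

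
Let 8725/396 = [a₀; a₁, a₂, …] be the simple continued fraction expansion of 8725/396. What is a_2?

8725 ÷ 396 → quotient 22, remainder 13
396 ÷ 13 → quotient 30, remainder 6
13 ÷ 6 → quotient 2, remainder 1

2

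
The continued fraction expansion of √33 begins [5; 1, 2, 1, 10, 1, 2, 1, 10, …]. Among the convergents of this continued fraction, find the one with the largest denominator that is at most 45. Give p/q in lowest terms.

247/43

a_0 = 5: 5/1  (≤ bound)
a_1 = 1: 6/1  (≤ bound)
a_2 = 2: 17/3  (≤ bound)
a_3 = 1: 23/4  (≤ bound)
a_4 = 10: 247/43  (≤ bound)
a_5 = 1: 270/47  (> 45, stop)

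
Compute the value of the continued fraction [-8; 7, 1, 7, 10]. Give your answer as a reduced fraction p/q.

-5023/638

Start with 10.
7 + 1/(10/1) = 7 + 1/10 = 71/10
1 + 1/(71/10) = 1 + 10/71 = 81/71
7 + 1/(81/71) = 7 + 71/81 = 638/81
-8 + 1/(638/81) = -8 + 81/638 = -5023/638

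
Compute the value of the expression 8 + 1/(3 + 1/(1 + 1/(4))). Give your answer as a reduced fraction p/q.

157/19

a_0 = 8: 8/1
a_1 = 3: 25/3
a_2 = 1: 33/4
a_3 = 4: 157/19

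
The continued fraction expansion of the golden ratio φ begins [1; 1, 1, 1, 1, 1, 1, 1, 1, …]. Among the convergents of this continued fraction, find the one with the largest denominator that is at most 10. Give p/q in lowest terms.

13/8

List convergents until the denominator exceeds the bound:
a_0 = 1: 1/1  (≤ bound)
a_1 = 1: 2/1  (≤ bound)
a_2 = 1: 3/2  (≤ bound)
a_3 = 1: 5/3  (≤ bound)
a_4 = 1: 8/5  (≤ bound)
a_5 = 1: 13/8  (≤ bound)
a_6 = 1: 21/13  (> 10, stop)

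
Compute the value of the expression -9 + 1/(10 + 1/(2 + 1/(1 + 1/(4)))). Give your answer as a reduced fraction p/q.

-1291/145

a_0 = -9: -9/1
a_1 = 10: -89/10
a_2 = 2: -187/21
a_3 = 1: -276/31
a_4 = 4: -1291/145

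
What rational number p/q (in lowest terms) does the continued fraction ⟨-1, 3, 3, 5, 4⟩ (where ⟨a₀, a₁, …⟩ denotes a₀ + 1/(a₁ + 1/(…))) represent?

a_0 = -1: -1/1
a_1 = 3: -2/3
a_2 = 3: -7/10
a_3 = 5: -37/53
a_4 = 4: -155/222

-155/222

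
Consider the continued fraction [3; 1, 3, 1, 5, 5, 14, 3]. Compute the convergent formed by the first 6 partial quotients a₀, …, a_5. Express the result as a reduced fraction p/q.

569/150

a_0 = 3: 3/1
a_1 = 1: 4/1
a_2 = 3: 15/4
a_3 = 1: 19/5
a_4 = 5: 110/29
a_5 = 5: 569/150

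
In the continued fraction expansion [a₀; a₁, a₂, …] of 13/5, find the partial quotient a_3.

2

⌊13/5⌋ = 2, remainder 3
⌊5/3⌋ = 1, remainder 2
⌊3/2⌋ = 1, remainder 1
⌊2/1⌋ = 2, remainder 0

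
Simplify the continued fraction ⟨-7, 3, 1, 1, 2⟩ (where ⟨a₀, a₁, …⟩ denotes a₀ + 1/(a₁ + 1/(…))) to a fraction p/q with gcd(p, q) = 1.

Compute successive convergents:
a_0 = -7: -7/1
a_1 = 3: -20/3
a_2 = 1: -27/4
a_3 = 1: -47/7
a_4 = 2: -121/18

-121/18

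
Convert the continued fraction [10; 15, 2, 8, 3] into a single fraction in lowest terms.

a_0 = 10: 10/1
a_1 = 15: 151/15
a_2 = 2: 312/31
a_3 = 8: 2647/263
a_4 = 3: 8253/820

8253/820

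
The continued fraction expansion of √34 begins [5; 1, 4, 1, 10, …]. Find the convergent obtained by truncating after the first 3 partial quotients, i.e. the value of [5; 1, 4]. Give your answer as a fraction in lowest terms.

Work from the innermost term outward:
Start with 4.
1 + 1/(4/1) = 1 + 1/4 = 5/4
5 + 1/(5/4) = 5 + 4/5 = 29/5

29/5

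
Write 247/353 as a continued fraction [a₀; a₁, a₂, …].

[0; 1, 2, 3, 35]

⌊247/353⌋ = 0, remainder 247
⌊353/247⌋ = 1, remainder 106
⌊247/106⌋ = 2, remainder 35
⌊106/35⌋ = 3, remainder 1
⌊35/1⌋ = 35, remainder 0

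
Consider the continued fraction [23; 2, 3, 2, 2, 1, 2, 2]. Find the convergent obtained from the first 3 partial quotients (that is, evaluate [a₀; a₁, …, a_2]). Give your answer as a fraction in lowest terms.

164/7

Start with 3.
2 + 1/(3/1) = 2 + 1/3 = 7/3
23 + 1/(7/3) = 23 + 3/7 = 164/7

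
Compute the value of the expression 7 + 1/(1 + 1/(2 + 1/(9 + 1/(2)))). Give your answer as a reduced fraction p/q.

a_0 = 7: 7/1
a_1 = 1: 8/1
a_2 = 2: 23/3
a_3 = 9: 215/28
a_4 = 2: 453/59

453/59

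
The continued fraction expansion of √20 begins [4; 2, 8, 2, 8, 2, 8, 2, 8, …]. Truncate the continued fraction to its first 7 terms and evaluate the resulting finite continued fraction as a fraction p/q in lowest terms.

Compute successive convergents:
a_0 = 4: 4/1
a_1 = 2: 9/2
a_2 = 8: 76/17
a_3 = 2: 161/36
a_4 = 8: 1364/305
a_5 = 2: 2889/646
a_6 = 8: 24476/5473

24476/5473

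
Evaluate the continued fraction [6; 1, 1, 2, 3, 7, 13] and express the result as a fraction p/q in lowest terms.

a_0 = 6: 6/1
a_1 = 1: 7/1
a_2 = 1: 13/2
a_3 = 2: 33/5
a_4 = 3: 112/17
a_5 = 7: 817/124
a_6 = 13: 10733/1629

10733/1629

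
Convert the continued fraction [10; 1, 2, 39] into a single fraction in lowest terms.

a_0 = 10: 10/1
a_1 = 1: 11/1
a_2 = 2: 32/3
a_3 = 39: 1259/118

1259/118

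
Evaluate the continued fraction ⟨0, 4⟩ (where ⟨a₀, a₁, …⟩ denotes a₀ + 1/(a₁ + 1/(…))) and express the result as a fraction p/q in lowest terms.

Start with 4.
0 + 1/(4/1) = 0 + 1/4 = 1/4

1/4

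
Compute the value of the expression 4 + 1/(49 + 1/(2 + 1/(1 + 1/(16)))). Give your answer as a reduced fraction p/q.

9918/2467

a_0 = 4: 4/1
a_1 = 49: 197/49
a_2 = 2: 398/99
a_3 = 1: 595/148
a_4 = 16: 9918/2467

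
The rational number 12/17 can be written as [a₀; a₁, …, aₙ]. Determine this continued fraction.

[0; 1, 2, 2, 2]

⌊12/17⌋ = 0, remainder 12
⌊17/12⌋ = 1, remainder 5
⌊12/5⌋ = 2, remainder 2
⌊5/2⌋ = 2, remainder 1
⌊2/1⌋ = 2, remainder 0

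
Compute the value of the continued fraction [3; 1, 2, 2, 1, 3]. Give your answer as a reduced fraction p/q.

Work from the innermost term outward:
Start with 3.
1 + 1/(3/1) = 1 + 1/3 = 4/3
2 + 1/(4/3) = 2 + 3/4 = 11/4
2 + 1/(11/4) = 2 + 4/11 = 26/11
1 + 1/(26/11) = 1 + 11/26 = 37/26
3 + 1/(37/26) = 3 + 26/37 = 137/37

137/37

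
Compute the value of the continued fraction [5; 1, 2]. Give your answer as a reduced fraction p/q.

17/3

Build up convergents one term at a time:
a_0 = 5: 5/1
a_1 = 1: 6/1
a_2 = 2: 17/3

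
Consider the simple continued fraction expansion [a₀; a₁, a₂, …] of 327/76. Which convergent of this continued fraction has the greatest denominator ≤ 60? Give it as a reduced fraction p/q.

a_0 = 4: 4/1  (≤ bound)
a_1 = 3: 13/3  (≤ bound)
a_2 = 3: 43/10  (≤ bound)
a_3 = 3: 142/33  (≤ bound)
a_4 = 2: 327/76  (> 60, stop)

142/33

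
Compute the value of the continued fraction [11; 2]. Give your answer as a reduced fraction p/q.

a_0 = 11: 11/1
a_1 = 2: 23/2

23/2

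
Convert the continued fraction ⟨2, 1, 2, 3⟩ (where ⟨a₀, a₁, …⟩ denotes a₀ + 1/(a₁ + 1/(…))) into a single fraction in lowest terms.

Compute successive convergents:
a_0 = 2: 2/1
a_1 = 1: 3/1
a_2 = 2: 8/3
a_3 = 3: 27/10

27/10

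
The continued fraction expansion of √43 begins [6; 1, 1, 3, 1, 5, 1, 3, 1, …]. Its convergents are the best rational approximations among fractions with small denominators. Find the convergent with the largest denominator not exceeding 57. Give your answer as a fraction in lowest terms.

a_0 = 6: 6/1  (≤ bound)
a_1 = 1: 7/1  (≤ bound)
a_2 = 1: 13/2  (≤ bound)
a_3 = 3: 46/7  (≤ bound)
a_4 = 1: 59/9  (≤ bound)
a_5 = 5: 341/52  (≤ bound)
a_6 = 1: 400/61  (> 57, stop)

341/52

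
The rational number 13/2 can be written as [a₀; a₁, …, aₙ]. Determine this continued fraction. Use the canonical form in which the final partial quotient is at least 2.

⌊13/2⌋ = 6, remainder 1
⌊2/1⌋ = 2, remainder 0

[6; 2]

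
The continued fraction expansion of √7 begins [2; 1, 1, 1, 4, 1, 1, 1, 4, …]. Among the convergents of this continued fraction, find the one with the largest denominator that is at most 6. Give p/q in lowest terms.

8/3

a_0 = 2: 2/1  (≤ bound)
a_1 = 1: 3/1  (≤ bound)
a_2 = 1: 5/2  (≤ bound)
a_3 = 1: 8/3  (≤ bound)
a_4 = 4: 37/14  (> 6, stop)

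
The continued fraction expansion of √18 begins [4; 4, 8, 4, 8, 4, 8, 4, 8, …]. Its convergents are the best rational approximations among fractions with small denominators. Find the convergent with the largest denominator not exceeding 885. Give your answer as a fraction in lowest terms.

577/136

a_0 = 4: 4/1  (≤ bound)
a_1 = 4: 17/4  (≤ bound)
a_2 = 8: 140/33  (≤ bound)
a_3 = 4: 577/136  (≤ bound)
a_4 = 8: 4756/1121  (> 885, stop)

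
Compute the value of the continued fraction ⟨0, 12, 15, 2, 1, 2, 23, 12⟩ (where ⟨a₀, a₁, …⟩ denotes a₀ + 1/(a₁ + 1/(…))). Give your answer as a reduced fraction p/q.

Start with 12.
23 + 1/(12/1) = 23 + 1/12 = 277/12
2 + 1/(277/12) = 2 + 12/277 = 566/277
1 + 1/(566/277) = 1 + 277/566 = 843/566
2 + 1/(843/566) = 2 + 566/843 = 2252/843
15 + 1/(2252/843) = 15 + 843/2252 = 34623/2252
12 + 1/(34623/2252) = 12 + 2252/34623 = 417728/34623
0 + 1/(417728/34623) = 0 + 34623/417728 = 34623/417728

34623/417728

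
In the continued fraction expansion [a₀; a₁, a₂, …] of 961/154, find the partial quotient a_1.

961 = 6·154 + 37, so a_0 = 6
154 = 4·37 + 6, so a_1 = 4

4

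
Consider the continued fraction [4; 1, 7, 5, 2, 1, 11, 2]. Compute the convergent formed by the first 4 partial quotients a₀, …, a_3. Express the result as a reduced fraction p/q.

Start with 5.
7 + 1/(5/1) = 7 + 1/5 = 36/5
1 + 1/(36/5) = 1 + 5/36 = 41/36
4 + 1/(41/36) = 4 + 36/41 = 200/41

200/41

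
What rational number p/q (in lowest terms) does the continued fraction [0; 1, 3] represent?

3/4

Work from the innermost term outward:
Start with 3.
1 + 1/(3/1) = 1 + 1/3 = 4/3
0 + 1/(4/3) = 0 + 3/4 = 3/4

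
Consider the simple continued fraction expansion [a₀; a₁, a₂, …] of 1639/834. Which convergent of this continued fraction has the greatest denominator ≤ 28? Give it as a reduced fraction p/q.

a_0 = 1: 1/1  (≤ bound)
a_1 = 1: 2/1  (≤ bound)
a_2 = 27: 55/28  (≤ bound)
a_3 = 1: 57/29  (> 28, stop)

55/28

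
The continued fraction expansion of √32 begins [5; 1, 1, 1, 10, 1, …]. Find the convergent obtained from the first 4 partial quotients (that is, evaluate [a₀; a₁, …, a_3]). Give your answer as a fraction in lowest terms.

17/3

Start with 1.
1 + 1/(1/1) = 1 + 1/1 = 2/1
1 + 1/(2/1) = 1 + 1/2 = 3/2
5 + 1/(3/2) = 5 + 2/3 = 17/3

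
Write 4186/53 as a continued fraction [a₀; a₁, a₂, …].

[78; 1, 52]

4186 = 78·53 + 52, so a_0 = 78
53 = 1·52 + 1, so a_1 = 1
52 = 52·1 + 0, so a_2 = 52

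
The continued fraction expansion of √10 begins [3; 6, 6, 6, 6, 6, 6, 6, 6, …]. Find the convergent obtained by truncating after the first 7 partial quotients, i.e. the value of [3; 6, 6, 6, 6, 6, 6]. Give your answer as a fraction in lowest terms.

168717/53353

Start with 6.
6 + 1/(6/1) = 6 + 1/6 = 37/6
6 + 1/(37/6) = 6 + 6/37 = 228/37
6 + 1/(228/37) = 6 + 37/228 = 1405/228
6 + 1/(1405/228) = 6 + 228/1405 = 8658/1405
6 + 1/(8658/1405) = 6 + 1405/8658 = 53353/8658
3 + 1/(53353/8658) = 3 + 8658/53353 = 168717/53353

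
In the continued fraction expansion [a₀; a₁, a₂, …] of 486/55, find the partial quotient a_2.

5

486 = 8·55 + 46, so a_0 = 8
55 = 1·46 + 9, so a_1 = 1
46 = 5·9 + 1, so a_2 = 5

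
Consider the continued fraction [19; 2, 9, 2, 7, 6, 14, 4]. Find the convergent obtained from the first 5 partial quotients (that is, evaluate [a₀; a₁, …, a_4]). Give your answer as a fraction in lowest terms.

5823/299

Collapse the nested fraction from the inside out:
Start with 7.
2 + 1/(7/1) = 2 + 1/7 = 15/7
9 + 1/(15/7) = 9 + 7/15 = 142/15
2 + 1/(142/15) = 2 + 15/142 = 299/142
19 + 1/(299/142) = 19 + 142/299 = 5823/299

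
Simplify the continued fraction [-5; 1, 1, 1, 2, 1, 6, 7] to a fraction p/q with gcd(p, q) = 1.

-2309/529

a_0 = -5: -5/1
a_1 = 1: -4/1
a_2 = 1: -9/2
a_3 = 1: -13/3
a_4 = 2: -35/8
a_5 = 1: -48/11
a_6 = 6: -323/74
a_7 = 7: -2309/529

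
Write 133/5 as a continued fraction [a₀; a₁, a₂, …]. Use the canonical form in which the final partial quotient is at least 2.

[26; 1, 1, 2]

133 ÷ 5 → quotient 26, remainder 3
5 ÷ 3 → quotient 1, remainder 2
3 ÷ 2 → quotient 1, remainder 1
2 ÷ 1 → quotient 2, remainder 0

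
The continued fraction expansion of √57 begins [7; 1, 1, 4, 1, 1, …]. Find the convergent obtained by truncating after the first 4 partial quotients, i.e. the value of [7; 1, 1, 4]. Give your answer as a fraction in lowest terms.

68/9

a_0 = 7: 7/1
a_1 = 1: 8/1
a_2 = 1: 15/2
a_3 = 4: 68/9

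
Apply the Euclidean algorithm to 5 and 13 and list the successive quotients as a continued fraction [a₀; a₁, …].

[0; 2, 1, 1, 2]

Repeatedly divide and take the remainder:
5 = 0·13 + 5, so a_0 = 0
13 = 2·5 + 3, so a_1 = 2
5 = 1·3 + 2, so a_2 = 1
3 = 1·2 + 1, so a_3 = 1
2 = 2·1 + 0, so a_4 = 2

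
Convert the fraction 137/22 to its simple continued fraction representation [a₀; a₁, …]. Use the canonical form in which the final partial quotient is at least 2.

[6; 4, 2, 2]

⌊137/22⌋ = 6, remainder 5
⌊22/5⌋ = 4, remainder 2
⌊5/2⌋ = 2, remainder 1
⌊2/1⌋ = 2, remainder 0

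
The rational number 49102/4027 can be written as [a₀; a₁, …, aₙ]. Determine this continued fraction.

[12; 5, 5, 1, 2, 8, 1, 4]

⌊49102/4027⌋ = 12, remainder 778
⌊4027/778⌋ = 5, remainder 137
⌊778/137⌋ = 5, remainder 93
⌊137/93⌋ = 1, remainder 44
⌊93/44⌋ = 2, remainder 5
⌊44/5⌋ = 8, remainder 4
⌊5/4⌋ = 1, remainder 1
⌊4/1⌋ = 4, remainder 0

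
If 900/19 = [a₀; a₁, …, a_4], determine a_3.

2

900 ÷ 19 → quotient 47, remainder 7
19 ÷ 7 → quotient 2, remainder 5
7 ÷ 5 → quotient 1, remainder 2
5 ÷ 2 → quotient 2, remainder 1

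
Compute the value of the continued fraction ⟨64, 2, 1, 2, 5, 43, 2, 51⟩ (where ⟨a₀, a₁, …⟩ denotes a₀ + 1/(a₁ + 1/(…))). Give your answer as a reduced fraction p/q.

Starting at the tail and folding back:
Start with 51.
2 + 1/(51/1) = 2 + 1/51 = 103/51
43 + 1/(103/51) = 43 + 51/103 = 4480/103
5 + 1/(4480/103) = 5 + 103/4480 = 22503/4480
2 + 1/(22503/4480) = 2 + 4480/22503 = 49486/22503
1 + 1/(49486/22503) = 1 + 22503/49486 = 71989/49486
2 + 1/(71989/49486) = 2 + 49486/71989 = 193464/71989
64 + 1/(193464/71989) = 64 + 71989/193464 = 12453685/193464

12453685/193464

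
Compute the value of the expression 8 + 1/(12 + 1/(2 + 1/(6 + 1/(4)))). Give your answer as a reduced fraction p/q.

a_0 = 8: 8/1
a_1 = 12: 97/12
a_2 = 2: 202/25
a_3 = 6: 1309/162
a_4 = 4: 5438/673

5438/673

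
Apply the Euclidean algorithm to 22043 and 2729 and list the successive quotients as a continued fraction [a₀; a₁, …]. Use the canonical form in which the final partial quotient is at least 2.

22043 = 8·2729 + 211, so a_0 = 8
2729 = 12·211 + 197, so a_1 = 12
211 = 1·197 + 14, so a_2 = 1
197 = 14·14 + 1, so a_3 = 14
14 = 14·1 + 0, so a_4 = 14

[8; 12, 1, 14, 14]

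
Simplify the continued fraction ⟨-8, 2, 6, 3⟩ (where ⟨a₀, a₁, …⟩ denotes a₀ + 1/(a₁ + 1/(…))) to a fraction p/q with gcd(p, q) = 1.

-309/41

Collapse the nested fraction from the inside out:
Start with 3.
6 + 1/(3/1) = 6 + 1/3 = 19/3
2 + 1/(19/3) = 2 + 3/19 = 41/19
-8 + 1/(41/19) = -8 + 19/41 = -309/41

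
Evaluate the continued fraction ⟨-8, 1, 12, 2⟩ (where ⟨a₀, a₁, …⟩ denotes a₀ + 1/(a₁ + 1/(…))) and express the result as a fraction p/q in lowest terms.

Collapse the nested fraction from the inside out:
Start with 2.
12 + 1/(2/1) = 12 + 1/2 = 25/2
1 + 1/(25/2) = 1 + 2/25 = 27/25
-8 + 1/(27/25) = -8 + 25/27 = -191/27

-191/27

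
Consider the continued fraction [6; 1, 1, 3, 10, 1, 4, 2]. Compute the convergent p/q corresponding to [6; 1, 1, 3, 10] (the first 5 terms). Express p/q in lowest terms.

473/72

a_0 = 6: 6/1
a_1 = 1: 7/1
a_2 = 1: 13/2
a_3 = 3: 46/7
a_4 = 10: 473/72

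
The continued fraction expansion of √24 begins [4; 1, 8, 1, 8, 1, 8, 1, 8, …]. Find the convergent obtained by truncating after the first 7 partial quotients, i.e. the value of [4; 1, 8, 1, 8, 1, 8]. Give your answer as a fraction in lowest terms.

4316/881

Build up convergents one term at a time:
a_0 = 4: 4/1
a_1 = 1: 5/1
a_2 = 8: 44/9
a_3 = 1: 49/10
a_4 = 8: 436/89
a_5 = 1: 485/99
a_6 = 8: 4316/881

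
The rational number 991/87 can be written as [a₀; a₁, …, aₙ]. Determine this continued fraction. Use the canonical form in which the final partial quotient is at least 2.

[11; 2, 1, 1, 3, 1, 3]

Run the Euclidean algorithm, recording each quotient:
⌊991/87⌋ = 11, remainder 34
⌊87/34⌋ = 2, remainder 19
⌊34/19⌋ = 1, remainder 15
⌊19/15⌋ = 1, remainder 4
⌊15/4⌋ = 3, remainder 3
⌊4/3⌋ = 1, remainder 1
⌊3/1⌋ = 3, remainder 0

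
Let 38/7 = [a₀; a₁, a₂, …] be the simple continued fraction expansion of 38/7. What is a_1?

38 ÷ 7 → quotient 5, remainder 3
7 ÷ 3 → quotient 2, remainder 1

2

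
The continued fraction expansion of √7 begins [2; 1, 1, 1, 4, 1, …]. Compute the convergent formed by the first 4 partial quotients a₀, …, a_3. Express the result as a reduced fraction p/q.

a_0 = 2: 2/1
a_1 = 1: 3/1
a_2 = 1: 5/2
a_3 = 1: 8/3

8/3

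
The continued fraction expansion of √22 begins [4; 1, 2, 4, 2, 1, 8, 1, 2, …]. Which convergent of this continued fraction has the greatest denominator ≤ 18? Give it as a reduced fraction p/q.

a_0 = 4: 4/1  (≤ bound)
a_1 = 1: 5/1  (≤ bound)
a_2 = 2: 14/3  (≤ bound)
a_3 = 4: 61/13  (≤ bound)
a_4 = 2: 136/29  (> 18, stop)

61/13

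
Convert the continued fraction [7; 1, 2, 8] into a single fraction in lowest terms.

Start with 8.
2 + 1/(8/1) = 2 + 1/8 = 17/8
1 + 1/(17/8) = 1 + 8/17 = 25/17
7 + 1/(25/17) = 7 + 17/25 = 192/25

192/25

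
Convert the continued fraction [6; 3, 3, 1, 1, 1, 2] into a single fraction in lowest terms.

Compute successive convergents:
a_0 = 6: 6/1
a_1 = 3: 19/3
a_2 = 3: 63/10
a_3 = 1: 82/13
a_4 = 1: 145/23
a_5 = 1: 227/36
a_6 = 2: 599/95

599/95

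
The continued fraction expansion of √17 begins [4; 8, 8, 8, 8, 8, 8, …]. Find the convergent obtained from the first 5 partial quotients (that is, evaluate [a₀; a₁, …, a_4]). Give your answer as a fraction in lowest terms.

Start with 8.
8 + 1/(8/1) = 8 + 1/8 = 65/8
8 + 1/(65/8) = 8 + 8/65 = 528/65
8 + 1/(528/65) = 8 + 65/528 = 4289/528
4 + 1/(4289/528) = 4 + 528/4289 = 17684/4289

17684/4289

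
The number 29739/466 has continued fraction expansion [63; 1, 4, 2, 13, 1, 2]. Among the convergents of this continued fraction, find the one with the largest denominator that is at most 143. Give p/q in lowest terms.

702/11

List convergents until the denominator exceeds the bound:
a_0 = 63: 63/1  (≤ bound)
a_1 = 1: 64/1  (≤ bound)
a_2 = 4: 319/5  (≤ bound)
a_3 = 2: 702/11  (≤ bound)
a_4 = 13: 9445/148  (> 143, stop)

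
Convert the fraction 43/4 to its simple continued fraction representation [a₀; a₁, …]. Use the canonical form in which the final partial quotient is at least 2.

[10; 1, 3]

⌊43/4⌋ = 10, remainder 3
⌊4/3⌋ = 1, remainder 1
⌊3/1⌋ = 3, remainder 0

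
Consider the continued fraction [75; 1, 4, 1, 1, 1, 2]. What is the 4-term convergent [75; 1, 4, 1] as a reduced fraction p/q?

455/6

a_0 = 75: 75/1
a_1 = 1: 76/1
a_2 = 4: 379/5
a_3 = 1: 455/6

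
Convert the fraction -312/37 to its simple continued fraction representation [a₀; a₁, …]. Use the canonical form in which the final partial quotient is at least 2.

⌊-312/37⌋ = -9, remainder 21
⌊37/21⌋ = 1, remainder 16
⌊21/16⌋ = 1, remainder 5
⌊16/5⌋ = 3, remainder 1
⌊5/1⌋ = 5, remainder 0

[-9; 1, 1, 3, 5]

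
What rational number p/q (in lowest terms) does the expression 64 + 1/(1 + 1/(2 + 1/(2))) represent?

453/7

Start with 2.
2 + 1/(2/1) = 2 + 1/2 = 5/2
1 + 1/(5/2) = 1 + 2/5 = 7/5
64 + 1/(7/5) = 64 + 5/7 = 453/7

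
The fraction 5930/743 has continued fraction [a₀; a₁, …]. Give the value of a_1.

1

Repeatedly divide and take the remainder:
5930 ÷ 743 → quotient 7, remainder 729
743 ÷ 729 → quotient 1, remainder 14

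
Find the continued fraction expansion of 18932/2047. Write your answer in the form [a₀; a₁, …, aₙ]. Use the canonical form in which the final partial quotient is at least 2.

[9; 4, 46, 3, 1, 2]

⌊18932/2047⌋ = 9, remainder 509
⌊2047/509⌋ = 4, remainder 11
⌊509/11⌋ = 46, remainder 3
⌊11/3⌋ = 3, remainder 2
⌊3/2⌋ = 1, remainder 1
⌊2/1⌋ = 2, remainder 0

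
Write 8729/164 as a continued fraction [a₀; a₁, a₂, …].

Run the Euclidean algorithm, recording each quotient:
8729 ÷ 164 → quotient 53, remainder 37
164 ÷ 37 → quotient 4, remainder 16
37 ÷ 16 → quotient 2, remainder 5
16 ÷ 5 → quotient 3, remainder 1
5 ÷ 1 → quotient 5, remainder 0

[53; 4, 2, 3, 5]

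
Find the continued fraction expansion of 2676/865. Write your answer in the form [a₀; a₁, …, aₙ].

2676 ÷ 865 → quotient 3, remainder 81
865 ÷ 81 → quotient 10, remainder 55
81 ÷ 55 → quotient 1, remainder 26
55 ÷ 26 → quotient 2, remainder 3
26 ÷ 3 → quotient 8, remainder 2
3 ÷ 2 → quotient 1, remainder 1
2 ÷ 1 → quotient 2, remainder 0

[3; 10, 1, 2, 8, 1, 2]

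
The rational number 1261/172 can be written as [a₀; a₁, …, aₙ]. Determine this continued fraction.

[7; 3, 57]

1261 = 7·172 + 57, so a_0 = 7
172 = 3·57 + 1, so a_1 = 3
57 = 57·1 + 0, so a_2 = 57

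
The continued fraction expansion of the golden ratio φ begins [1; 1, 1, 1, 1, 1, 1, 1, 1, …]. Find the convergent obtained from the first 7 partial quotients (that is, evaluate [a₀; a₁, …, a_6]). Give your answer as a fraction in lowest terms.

Start with 1.
1 + 1/(1/1) = 1 + 1/1 = 2/1
1 + 1/(2/1) = 1 + 1/2 = 3/2
1 + 1/(3/2) = 1 + 2/3 = 5/3
1 + 1/(5/3) = 1 + 3/5 = 8/5
1 + 1/(8/5) = 1 + 5/8 = 13/8
1 + 1/(13/8) = 1 + 8/13 = 21/13

21/13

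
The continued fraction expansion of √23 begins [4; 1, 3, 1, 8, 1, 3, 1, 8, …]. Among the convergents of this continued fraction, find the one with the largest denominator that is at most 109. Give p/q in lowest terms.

235/49

a_0 = 4: 4/1  (≤ bound)
a_1 = 1: 5/1  (≤ bound)
a_2 = 3: 19/4  (≤ bound)
a_3 = 1: 24/5  (≤ bound)
a_4 = 8: 211/44  (≤ bound)
a_5 = 1: 235/49  (≤ bound)
a_6 = 3: 916/191  (> 109, stop)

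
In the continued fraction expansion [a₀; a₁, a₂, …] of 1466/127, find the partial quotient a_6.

2

1466 ÷ 127 → quotient 11, remainder 69
127 ÷ 69 → quotient 1, remainder 58
69 ÷ 58 → quotient 1, remainder 11
58 ÷ 11 → quotient 5, remainder 3
11 ÷ 3 → quotient 3, remainder 2
3 ÷ 2 → quotient 1, remainder 1
2 ÷ 1 → quotient 2, remainder 0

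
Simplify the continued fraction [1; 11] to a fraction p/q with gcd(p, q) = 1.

Work from the innermost term outward:
Start with 11.
1 + 1/(11/1) = 1 + 1/11 = 12/11

12/11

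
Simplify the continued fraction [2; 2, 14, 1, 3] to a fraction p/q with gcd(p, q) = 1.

Build up convergents one term at a time:
a_0 = 2: 2/1
a_1 = 2: 5/2
a_2 = 14: 72/29
a_3 = 1: 77/31
a_4 = 3: 303/122

303/122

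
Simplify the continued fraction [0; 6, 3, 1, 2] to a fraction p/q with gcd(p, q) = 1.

11/69

Compute successive convergents:
a_0 = 0: 0/1
a_1 = 6: 1/6
a_2 = 3: 3/19
a_3 = 1: 4/25
a_4 = 2: 11/69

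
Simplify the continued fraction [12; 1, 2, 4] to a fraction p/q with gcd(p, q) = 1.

Build up convergents one term at a time:
a_0 = 12: 12/1
a_1 = 1: 13/1
a_2 = 2: 38/3
a_3 = 4: 165/13

165/13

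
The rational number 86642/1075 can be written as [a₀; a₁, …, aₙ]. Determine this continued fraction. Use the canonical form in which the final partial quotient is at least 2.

⌊86642/1075⌋ = 80, remainder 642
⌊1075/642⌋ = 1, remainder 433
⌊642/433⌋ = 1, remainder 209
⌊433/209⌋ = 2, remainder 15
⌊209/15⌋ = 13, remainder 14
⌊15/14⌋ = 1, remainder 1
⌊14/1⌋ = 14, remainder 0

[80; 1, 1, 2, 13, 1, 14]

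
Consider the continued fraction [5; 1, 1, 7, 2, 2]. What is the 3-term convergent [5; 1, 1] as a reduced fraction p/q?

11/2

Start with 1.
1 + 1/(1/1) = 1 + 1/1 = 2/1
5 + 1/(2/1) = 5 + 1/2 = 11/2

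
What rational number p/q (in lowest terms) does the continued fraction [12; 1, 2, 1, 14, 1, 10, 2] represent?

18367/1441

Collapse the nested fraction from the inside out:
Start with 2.
10 + 1/(2/1) = 10 + 1/2 = 21/2
1 + 1/(21/2) = 1 + 2/21 = 23/21
14 + 1/(23/21) = 14 + 21/23 = 343/23
1 + 1/(343/23) = 1 + 23/343 = 366/343
2 + 1/(366/343) = 2 + 343/366 = 1075/366
1 + 1/(1075/366) = 1 + 366/1075 = 1441/1075
12 + 1/(1441/1075) = 12 + 1075/1441 = 18367/1441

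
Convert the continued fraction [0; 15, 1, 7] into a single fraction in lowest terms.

8/127

Starting at the tail and folding back:
Start with 7.
1 + 1/(7/1) = 1 + 1/7 = 8/7
15 + 1/(8/7) = 15 + 7/8 = 127/8
0 + 1/(127/8) = 0 + 8/127 = 8/127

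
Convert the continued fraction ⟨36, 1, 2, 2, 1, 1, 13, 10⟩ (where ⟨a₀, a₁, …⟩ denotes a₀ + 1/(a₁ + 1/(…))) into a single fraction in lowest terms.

a_0 = 36: 36/1
a_1 = 1: 37/1
a_2 = 2: 110/3
a_3 = 2: 257/7
a_4 = 1: 367/10
a_5 = 1: 624/17
a_6 = 13: 8479/231
a_7 = 10: 85414/2327

85414/2327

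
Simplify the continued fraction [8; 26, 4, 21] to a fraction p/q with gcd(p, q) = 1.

17933/2231

a_0 = 8: 8/1
a_1 = 26: 209/26
a_2 = 4: 844/105
a_3 = 21: 17933/2231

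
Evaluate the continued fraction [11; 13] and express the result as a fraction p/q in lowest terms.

144/13

Use the convergent recurrence hₖ = aₖ·hₖ₋₁ + hₖ₋₂ (and likewise for the denominators kₖ):
a_0 = 11: 11/1
a_1 = 13: 144/13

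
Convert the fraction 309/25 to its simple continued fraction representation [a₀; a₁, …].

[12; 2, 1, 3, 2]

⌊309/25⌋ = 12, remainder 9
⌊25/9⌋ = 2, remainder 7
⌊9/7⌋ = 1, remainder 2
⌊7/2⌋ = 3, remainder 1
⌊2/1⌋ = 2, remainder 0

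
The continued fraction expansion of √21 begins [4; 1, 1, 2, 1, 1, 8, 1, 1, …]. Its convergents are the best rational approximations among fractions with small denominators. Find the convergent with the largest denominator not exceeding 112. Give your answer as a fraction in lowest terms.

List convergents until the denominator exceeds the bound:
a_0 = 4: 4/1  (≤ bound)
a_1 = 1: 5/1  (≤ bound)
a_2 = 1: 9/2  (≤ bound)
a_3 = 2: 23/5  (≤ bound)
a_4 = 1: 32/7  (≤ bound)
a_5 = 1: 55/12  (≤ bound)
a_6 = 8: 472/103  (≤ bound)
a_7 = 1: 527/115  (> 112, stop)

472/103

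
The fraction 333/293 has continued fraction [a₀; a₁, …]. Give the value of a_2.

3

⌊333/293⌋ = 1, remainder 40
⌊293/40⌋ = 7, remainder 13
⌊40/13⌋ = 3, remainder 1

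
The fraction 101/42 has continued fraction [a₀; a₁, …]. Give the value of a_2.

2

Run the Euclidean algorithm, recording each quotient:
101 ÷ 42 → quotient 2, remainder 17
42 ÷ 17 → quotient 2, remainder 8
17 ÷ 8 → quotient 2, remainder 1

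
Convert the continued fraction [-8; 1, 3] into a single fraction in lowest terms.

-29/4

Start with 3.
1 + 1/(3/1) = 1 + 1/3 = 4/3
-8 + 1/(4/3) = -8 + 3/4 = -29/4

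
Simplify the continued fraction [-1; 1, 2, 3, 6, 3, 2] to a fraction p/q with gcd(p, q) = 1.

-139/461

Collapse the nested fraction from the inside out:
Start with 2.
3 + 1/(2/1) = 3 + 1/2 = 7/2
6 + 1/(7/2) = 6 + 2/7 = 44/7
3 + 1/(44/7) = 3 + 7/44 = 139/44
2 + 1/(139/44) = 2 + 44/139 = 322/139
1 + 1/(322/139) = 1 + 139/322 = 461/322
-1 + 1/(461/322) = -1 + 322/461 = -139/461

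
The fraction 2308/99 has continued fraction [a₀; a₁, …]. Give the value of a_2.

5

Run the Euclidean algorithm, recording each quotient:
⌊2308/99⌋ = 23, remainder 31
⌊99/31⌋ = 3, remainder 6
⌊31/6⌋ = 5, remainder 1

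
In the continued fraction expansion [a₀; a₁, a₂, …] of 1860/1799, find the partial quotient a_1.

1860 = 1·1799 + 61, so a_0 = 1
1799 = 29·61 + 30, so a_1 = 29

29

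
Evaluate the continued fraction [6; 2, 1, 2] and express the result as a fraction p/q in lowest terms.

a_0 = 6: 6/1
a_1 = 2: 13/2
a_2 = 1: 19/3
a_3 = 2: 51/8

51/8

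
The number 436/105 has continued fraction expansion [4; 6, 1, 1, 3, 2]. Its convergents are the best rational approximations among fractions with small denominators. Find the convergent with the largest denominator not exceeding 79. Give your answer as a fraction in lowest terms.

191/46

a_0 = 4: 4/1  (≤ bound)
a_1 = 6: 25/6  (≤ bound)
a_2 = 1: 29/7  (≤ bound)
a_3 = 1: 54/13  (≤ bound)
a_4 = 3: 191/46  (≤ bound)
a_5 = 2: 436/105  (> 79, stop)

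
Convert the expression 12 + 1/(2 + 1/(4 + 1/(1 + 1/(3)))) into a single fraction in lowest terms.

a_0 = 12: 12/1
a_1 = 2: 25/2
a_2 = 4: 112/9
a_3 = 1: 137/11
a_4 = 3: 523/42

523/42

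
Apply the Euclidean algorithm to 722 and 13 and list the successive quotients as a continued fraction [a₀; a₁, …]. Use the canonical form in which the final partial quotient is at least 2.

722 = 55·13 + 7, so a_0 = 55
13 = 1·7 + 6, so a_1 = 1
7 = 1·6 + 1, so a_2 = 1
6 = 6·1 + 0, so a_3 = 6

[55; 1, 1, 6]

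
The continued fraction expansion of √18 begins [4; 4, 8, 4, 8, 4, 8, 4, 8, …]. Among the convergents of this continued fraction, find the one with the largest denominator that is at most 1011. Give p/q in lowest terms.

577/136

List convergents until the denominator exceeds the bound:
a_0 = 4: 4/1  (≤ bound)
a_1 = 4: 17/4  (≤ bound)
a_2 = 8: 140/33  (≤ bound)
a_3 = 4: 577/136  (≤ bound)
a_4 = 8: 4756/1121  (> 1011, stop)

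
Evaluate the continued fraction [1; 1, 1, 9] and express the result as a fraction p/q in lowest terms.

29/19

Start with 9.
1 + 1/(9/1) = 1 + 1/9 = 10/9
1 + 1/(10/9) = 1 + 9/10 = 19/10
1 + 1/(19/10) = 1 + 10/19 = 29/19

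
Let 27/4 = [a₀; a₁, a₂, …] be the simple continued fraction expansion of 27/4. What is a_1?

1

Apply division with remainder until the remainder is 0:
⌊27/4⌋ = 6, remainder 3
⌊4/3⌋ = 1, remainder 1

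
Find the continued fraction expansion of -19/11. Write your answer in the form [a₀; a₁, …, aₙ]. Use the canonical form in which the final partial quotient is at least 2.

-19 ÷ 11 → quotient -2, remainder 3
11 ÷ 3 → quotient 3, remainder 2
3 ÷ 2 → quotient 1, remainder 1
2 ÷ 1 → quotient 2, remainder 0

[-2; 3, 1, 2]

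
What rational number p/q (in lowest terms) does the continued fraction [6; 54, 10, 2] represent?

Starting at the tail and folding back:
Start with 2.
10 + 1/(2/1) = 10 + 1/2 = 21/2
54 + 1/(21/2) = 54 + 2/21 = 1136/21
6 + 1/(1136/21) = 6 + 21/1136 = 6837/1136

6837/1136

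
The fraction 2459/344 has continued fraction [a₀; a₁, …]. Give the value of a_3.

2

Repeatedly divide and take the remainder:
2459 = 7·344 + 51, so a_0 = 7
344 = 6·51 + 38, so a_1 = 6
51 = 1·38 + 13, so a_2 = 1
38 = 2·13 + 12, so a_3 = 2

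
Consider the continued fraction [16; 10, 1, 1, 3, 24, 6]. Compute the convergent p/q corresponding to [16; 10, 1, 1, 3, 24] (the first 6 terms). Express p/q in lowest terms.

28922/1797

Compute successive convergents:
a_0 = 16: 16/1
a_1 = 10: 161/10
a_2 = 1: 177/11
a_3 = 1: 338/21
a_4 = 3: 1191/74
a_5 = 24: 28922/1797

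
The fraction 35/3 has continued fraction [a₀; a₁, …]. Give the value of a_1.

1

Run the Euclidean algorithm, recording each quotient:
35 = 11·3 + 2, so a_0 = 11
3 = 1·2 + 1, so a_1 = 1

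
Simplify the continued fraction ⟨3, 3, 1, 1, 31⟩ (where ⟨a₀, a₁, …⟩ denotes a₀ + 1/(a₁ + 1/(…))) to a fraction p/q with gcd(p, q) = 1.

Work from the innermost term outward:
Start with 31.
1 + 1/(31/1) = 1 + 1/31 = 32/31
1 + 1/(32/31) = 1 + 31/32 = 63/32
3 + 1/(63/32) = 3 + 32/63 = 221/63
3 + 1/(221/63) = 3 + 63/221 = 726/221

726/221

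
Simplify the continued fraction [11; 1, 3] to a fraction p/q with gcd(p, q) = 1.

a_0 = 11: 11/1
a_1 = 1: 12/1
a_2 = 3: 47/4

47/4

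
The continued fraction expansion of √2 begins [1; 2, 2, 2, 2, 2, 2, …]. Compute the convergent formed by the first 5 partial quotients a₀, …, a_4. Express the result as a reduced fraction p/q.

Starting at the tail and folding back:
Start with 2.
2 + 1/(2/1) = 2 + 1/2 = 5/2
2 + 1/(5/2) = 2 + 2/5 = 12/5
2 + 1/(12/5) = 2 + 5/12 = 29/12
1 + 1/(29/12) = 1 + 12/29 = 41/29

41/29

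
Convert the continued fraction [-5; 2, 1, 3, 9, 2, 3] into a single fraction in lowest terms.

Work from the innermost term outward:
Start with 3.
2 + 1/(3/1) = 2 + 1/3 = 7/3
9 + 1/(7/3) = 9 + 3/7 = 66/7
3 + 1/(66/7) = 3 + 7/66 = 205/66
1 + 1/(205/66) = 1 + 66/205 = 271/205
2 + 1/(271/205) = 2 + 205/271 = 747/271
-5 + 1/(747/271) = -5 + 271/747 = -3464/747

-3464/747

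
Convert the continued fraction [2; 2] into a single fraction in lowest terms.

5/2

Collapse the nested fraction from the inside out:
Start with 2.
2 + 1/(2/1) = 2 + 1/2 = 5/2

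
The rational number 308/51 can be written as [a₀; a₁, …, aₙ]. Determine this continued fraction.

308 = 6·51 + 2, so a_0 = 6
51 = 25·2 + 1, so a_1 = 25
2 = 2·1 + 0, so a_2 = 2

[6; 25, 2]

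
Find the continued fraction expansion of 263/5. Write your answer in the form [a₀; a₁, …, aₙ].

[52; 1, 1, 2]

263 ÷ 5 → quotient 52, remainder 3
5 ÷ 3 → quotient 1, remainder 2
3 ÷ 2 → quotient 1, remainder 1
2 ÷ 1 → quotient 2, remainder 0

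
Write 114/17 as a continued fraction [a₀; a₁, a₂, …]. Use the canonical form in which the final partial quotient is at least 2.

⌊114/17⌋ = 6, remainder 12
⌊17/12⌋ = 1, remainder 5
⌊12/5⌋ = 2, remainder 2
⌊5/2⌋ = 2, remainder 1
⌊2/1⌋ = 2, remainder 0

[6; 1, 2, 2, 2]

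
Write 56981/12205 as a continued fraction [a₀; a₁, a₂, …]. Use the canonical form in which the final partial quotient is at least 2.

[4; 1, 2, 55, 2, 1, 1, 14]

56981 ÷ 12205 → quotient 4, remainder 8161
12205 ÷ 8161 → quotient 1, remainder 4044
8161 ÷ 4044 → quotient 2, remainder 73
4044 ÷ 73 → quotient 55, remainder 29
73 ÷ 29 → quotient 2, remainder 15
29 ÷ 15 → quotient 1, remainder 14
15 ÷ 14 → quotient 1, remainder 1
14 ÷ 1 → quotient 14, remainder 0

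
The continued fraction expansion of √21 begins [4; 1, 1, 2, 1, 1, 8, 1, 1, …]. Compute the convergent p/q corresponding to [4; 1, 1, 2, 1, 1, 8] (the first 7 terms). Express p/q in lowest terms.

Start with 8.
1 + 1/(8/1) = 1 + 1/8 = 9/8
1 + 1/(9/8) = 1 + 8/9 = 17/9
2 + 1/(17/9) = 2 + 9/17 = 43/17
1 + 1/(43/17) = 1 + 17/43 = 60/43
1 + 1/(60/43) = 1 + 43/60 = 103/60
4 + 1/(103/60) = 4 + 60/103 = 472/103

472/103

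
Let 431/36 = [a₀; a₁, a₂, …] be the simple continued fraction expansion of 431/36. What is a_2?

35

431 ÷ 36 → quotient 11, remainder 35
36 ÷ 35 → quotient 1, remainder 1
35 ÷ 1 → quotient 35, remainder 0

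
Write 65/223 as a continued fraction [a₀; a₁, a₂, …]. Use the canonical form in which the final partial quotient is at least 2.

Run the Euclidean algorithm, recording each quotient:
65 ÷ 223 → quotient 0, remainder 65
223 ÷ 65 → quotient 3, remainder 28
65 ÷ 28 → quotient 2, remainder 9
28 ÷ 9 → quotient 3, remainder 1
9 ÷ 1 → quotient 9, remainder 0

[0; 3, 2, 3, 9]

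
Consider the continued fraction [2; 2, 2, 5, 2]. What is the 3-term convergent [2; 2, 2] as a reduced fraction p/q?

12/5

Start with 2.
2 + 1/(2/1) = 2 + 1/2 = 5/2
2 + 1/(5/2) = 2 + 2/5 = 12/5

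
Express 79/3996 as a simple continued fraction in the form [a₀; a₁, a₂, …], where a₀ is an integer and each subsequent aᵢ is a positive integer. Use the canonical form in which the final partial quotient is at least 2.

Run the Euclidean algorithm, recording each quotient:
79 = 0·3996 + 79, so a_0 = 0
3996 = 50·79 + 46, so a_1 = 50
79 = 1·46 + 33, so a_2 = 1
46 = 1·33 + 13, so a_3 = 1
33 = 2·13 + 7, so a_4 = 2
13 = 1·7 + 6, so a_5 = 1
7 = 1·6 + 1, so a_6 = 1
6 = 6·1 + 0, so a_7 = 6

[0; 50, 1, 1, 2, 1, 1, 6]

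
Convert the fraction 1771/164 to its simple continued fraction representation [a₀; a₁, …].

⌊1771/164⌋ = 10, remainder 131
⌊164/131⌋ = 1, remainder 33
⌊131/33⌋ = 3, remainder 32
⌊33/32⌋ = 1, remainder 1
⌊32/1⌋ = 32, remainder 0

[10; 1, 3, 1, 32]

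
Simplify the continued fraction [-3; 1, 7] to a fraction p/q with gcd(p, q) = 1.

-17/8

Collapse the nested fraction from the inside out:
Start with 7.
1 + 1/(7/1) = 1 + 1/7 = 8/7
-3 + 1/(8/7) = -3 + 7/8 = -17/8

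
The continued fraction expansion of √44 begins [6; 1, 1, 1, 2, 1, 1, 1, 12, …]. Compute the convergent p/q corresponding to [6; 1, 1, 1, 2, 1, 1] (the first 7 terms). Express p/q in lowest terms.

126/19

Start with 1.
1 + 1/(1/1) = 1 + 1/1 = 2/1
2 + 1/(2/1) = 2 + 1/2 = 5/2
1 + 1/(5/2) = 1 + 2/5 = 7/5
1 + 1/(7/5) = 1 + 5/7 = 12/7
1 + 1/(12/7) = 1 + 7/12 = 19/12
6 + 1/(19/12) = 6 + 12/19 = 126/19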